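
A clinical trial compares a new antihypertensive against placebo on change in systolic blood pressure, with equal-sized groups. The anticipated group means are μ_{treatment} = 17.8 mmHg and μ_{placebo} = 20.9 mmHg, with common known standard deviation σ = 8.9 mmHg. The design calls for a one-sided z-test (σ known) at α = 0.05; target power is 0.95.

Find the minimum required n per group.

Standardized effect: d = |μ_{treatment} − μ_{placebo}| / σ = |17.8 − 20.9| / 8.9 = 0.3483
Set Φ(δ − 1.645) = 0.95; then δ − 1.645 = Φ⁻¹(0.95) = 1.645, giving δ = 3.290.
δ = d·√(n/2) ⇒ n = 2(δ/d)² = 2 × (3.290 / 0.3483)² = 178.40.
Round up to the next whole unit.

n = 179 per group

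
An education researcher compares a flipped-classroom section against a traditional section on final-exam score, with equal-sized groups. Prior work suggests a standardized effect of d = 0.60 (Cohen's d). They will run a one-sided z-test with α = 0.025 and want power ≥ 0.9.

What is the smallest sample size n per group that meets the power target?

Set Φ(δ − 1.960) = 0.9; then δ − 1.960 = Φ⁻¹(0.9) = 1.282, giving δ = 3.242.
δ = d·√(n/2) ⇒ n = 2(δ/d)² = 2 × (3.242 / 0.60)² = 58.37.
Rounding up, n = 59 per group.

n = 59 per group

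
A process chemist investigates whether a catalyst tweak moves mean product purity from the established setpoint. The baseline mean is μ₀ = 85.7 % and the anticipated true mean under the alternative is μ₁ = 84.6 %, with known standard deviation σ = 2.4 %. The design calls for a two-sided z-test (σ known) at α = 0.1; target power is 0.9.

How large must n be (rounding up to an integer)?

n = 41

Standardized effect: d = |μ₁ − μ₀| / σ = |84.6 − 85.7| / 2.4 = 0.4583
Set Φ(δ − 1.645) = 0.9; then δ − 1.645 = Φ⁻¹(0.9) = 1.282, giving δ = 2.926.
(Ignoring the negligible lower-tail rejection probability gives the usual closed-form inversion.)
δ = d·√n ⇒ n = (δ/d)² = (2.926 / 0.4583)² = 40.77.
Round up to the next whole unit.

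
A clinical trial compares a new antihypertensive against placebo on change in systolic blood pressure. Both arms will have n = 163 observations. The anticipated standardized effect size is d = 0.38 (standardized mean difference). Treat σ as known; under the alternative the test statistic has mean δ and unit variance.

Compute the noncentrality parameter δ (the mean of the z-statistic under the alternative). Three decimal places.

δ ≈ 3.431

δ = d·√(n/2) = 0.38 × √(163/2) = 3.4305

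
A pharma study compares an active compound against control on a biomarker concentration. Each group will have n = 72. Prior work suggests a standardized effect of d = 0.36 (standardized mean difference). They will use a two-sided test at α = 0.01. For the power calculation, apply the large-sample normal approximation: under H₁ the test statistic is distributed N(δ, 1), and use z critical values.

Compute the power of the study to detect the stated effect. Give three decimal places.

Power ≈ 0.339

Noncentrality parameter: δ = d·√(n/2) = 0.36 × √(72/2) = 2.1600
Critical value for a two-sided test at α = 0.01: z_{α/2} = 2.576.
Power = Φ(δ − 2.576) + Φ(−δ − 2.576) = Φ(-0.416) + Φ(-4.736) = 0.3388 + 0.0000 = 0.3388.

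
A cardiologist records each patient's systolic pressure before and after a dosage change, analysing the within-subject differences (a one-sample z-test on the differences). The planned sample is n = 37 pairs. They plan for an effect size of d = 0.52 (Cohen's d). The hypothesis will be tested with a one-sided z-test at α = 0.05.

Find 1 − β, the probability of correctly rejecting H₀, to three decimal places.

Noncentrality parameter: δ = d·√n = 0.52 × √37 = 3.1630
One-sided α = 0.05 → critical value z_{0.05} = 1.645.
Power = P(Z > 1.645 − δ) = Φ(1.518) = 0.9355.

Power ≈ 0.936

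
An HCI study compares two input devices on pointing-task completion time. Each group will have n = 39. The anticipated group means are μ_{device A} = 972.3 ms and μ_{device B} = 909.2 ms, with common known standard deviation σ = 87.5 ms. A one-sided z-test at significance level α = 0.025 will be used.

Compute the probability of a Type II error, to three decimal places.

Standardized effect: d = |μ_{device A} − μ_{device B}| / σ = |972.3 − 909.2| / 87.5 = 0.7211
Noncentrality parameter: λ = d·√(n/2) = 0.7211 × √(39/2) = 3.1845
Critical value for a one-sided test at α = 0.025: z_α = 1.960.
Power = Φ(λ − 1.960) = Φ(1.225) = 0.8896.
Type II error: β = 1 − power = 1 − 0.8896 = 0.1104.

β ≈ 0.110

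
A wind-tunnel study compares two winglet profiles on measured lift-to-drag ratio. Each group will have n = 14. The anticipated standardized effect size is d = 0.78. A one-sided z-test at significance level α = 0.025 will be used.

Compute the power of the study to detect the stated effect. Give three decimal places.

Noncentrality parameter: δ = d·√(n/2) = 0.78 × √(14/2) = 2.0637
Critical value for a one-sided test at α = 0.025: z_α = 1.960.
Power = Φ(δ − 1.960) = Φ(0.104) = 0.5413.

Power ≈ 0.541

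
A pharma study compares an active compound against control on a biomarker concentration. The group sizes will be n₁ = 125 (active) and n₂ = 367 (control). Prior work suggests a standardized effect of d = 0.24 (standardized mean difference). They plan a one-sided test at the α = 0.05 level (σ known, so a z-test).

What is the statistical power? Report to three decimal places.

Power ≈ 0.749

Noncentrality parameter: δ = d / √(1/n₁ + 1/n₂) = 0.24 / √(1/125 + 1/367) = 2.3175
Critical value for a one-sided test at α = 0.05: z_α = 1.645.
Power = Φ(δ − 1.645) = Φ(0.673) = 0.7494.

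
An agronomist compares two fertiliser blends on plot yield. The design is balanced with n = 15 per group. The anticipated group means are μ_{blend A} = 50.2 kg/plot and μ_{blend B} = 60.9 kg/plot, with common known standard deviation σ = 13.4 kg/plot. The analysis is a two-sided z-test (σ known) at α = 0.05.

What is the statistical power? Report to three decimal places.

Standardized effect: d = |μ_{blend A} − μ_{blend B}| / σ = |50.2 − 60.9| / 13.4 = 0.7985
Noncentrality parameter: δ = d·√(n/2) = 0.7985 × √(15/2) = 2.1868
Critical value for a two-sided test at α = 0.05: z_{α/2} = 1.960.
Power = Φ(δ − 1.960) + Φ(−δ − 1.960) = Φ(0.227) + Φ(-4.147) = 0.5897 + 0.0000 = 0.5897.

Power ≈ 0.590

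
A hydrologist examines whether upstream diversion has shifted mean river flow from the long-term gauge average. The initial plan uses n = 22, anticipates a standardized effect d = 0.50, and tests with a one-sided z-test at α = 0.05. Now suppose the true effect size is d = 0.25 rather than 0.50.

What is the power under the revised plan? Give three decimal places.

Power ≈ 0.318

With d = 0.25: δ = d·√n = 0.25 × √22 = 1.1726. Critical value z_{0.05} = 1.645.
Revised power = Φ(δ − 1.645) = Φ(-0.472) = 0.3184.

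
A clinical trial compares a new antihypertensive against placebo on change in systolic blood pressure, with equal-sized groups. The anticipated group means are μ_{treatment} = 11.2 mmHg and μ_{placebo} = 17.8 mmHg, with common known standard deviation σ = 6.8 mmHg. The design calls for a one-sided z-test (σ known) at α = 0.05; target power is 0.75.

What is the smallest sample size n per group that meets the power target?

Standardized effect: d = |μ_{treatment} − μ_{placebo}| / σ = |11.2 − 17.8| / 6.8 = 0.9706
Set Φ(δ − 1.645) = 0.75; then δ − 1.645 = Φ⁻¹(0.75) = 0.674, giving δ = 2.319.
δ = d·√(n/2) ⇒ n = 2(δ/d)² = 2 × (2.319 / 0.9706)² = 11.42.
Rounding up, n = 12 per group.

n = 12 per group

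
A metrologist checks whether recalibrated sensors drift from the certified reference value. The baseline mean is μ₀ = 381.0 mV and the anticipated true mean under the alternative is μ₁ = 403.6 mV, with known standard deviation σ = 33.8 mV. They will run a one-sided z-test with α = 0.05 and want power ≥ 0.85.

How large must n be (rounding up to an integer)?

Standardized effect: d = |μ₁ − μ₀| / σ = |403.6 − 381.0| / 33.8 = 0.6686
Set Φ(δ − 1.645) = 0.85; then δ − 1.645 = Φ⁻¹(0.85) = 1.036, giving δ = 2.681.
δ = d·√n ⇒ n = (δ/d)² = (2.681 / 0.6686)² = 16.08.
Round up to the next whole unit.

n = 17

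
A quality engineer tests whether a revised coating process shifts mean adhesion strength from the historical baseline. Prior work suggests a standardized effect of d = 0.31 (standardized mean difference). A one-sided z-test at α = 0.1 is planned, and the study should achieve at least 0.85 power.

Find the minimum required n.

Set Φ(δ − 1.282) = 0.85; then δ − 1.282 = Φ⁻¹(0.85) = 1.036, giving δ = 2.318.
δ = d·√n ⇒ n = (δ/d)² = (2.318 / 0.31)² = 55.91.
Rounding up, n = 56.

n = 56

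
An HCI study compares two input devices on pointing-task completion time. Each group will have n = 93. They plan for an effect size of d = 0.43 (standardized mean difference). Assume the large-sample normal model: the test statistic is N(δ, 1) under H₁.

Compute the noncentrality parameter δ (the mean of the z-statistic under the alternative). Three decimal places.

δ ≈ 2.932

δ = d·√(n/2) = 0.43 × √(93/2) = 2.9322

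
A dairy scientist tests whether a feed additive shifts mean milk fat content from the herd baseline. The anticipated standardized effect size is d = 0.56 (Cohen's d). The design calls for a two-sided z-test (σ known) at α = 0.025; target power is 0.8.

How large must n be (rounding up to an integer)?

n = 31

Set Φ(δ − 2.241) = 0.8; then δ − 2.241 = Φ⁻¹(0.8) = 0.842, giving δ = 3.083.
(Ignoring the negligible lower-tail rejection probability gives the usual closed-form inversion.)
δ = d·√n ⇒ n = (δ/d)² = (3.083 / 0.56)² = 30.31.
Rounding up, n = 31.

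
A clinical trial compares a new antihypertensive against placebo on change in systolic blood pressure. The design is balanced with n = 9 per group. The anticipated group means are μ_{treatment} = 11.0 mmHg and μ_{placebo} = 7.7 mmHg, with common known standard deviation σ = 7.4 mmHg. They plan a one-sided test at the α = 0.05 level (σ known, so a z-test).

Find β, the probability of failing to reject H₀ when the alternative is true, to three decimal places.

β ≈ 0.758

Standardized effect: d = |μ_{treatment} − μ_{placebo}| / σ = |11.0 − 7.7| / 7.4 = 0.4459
Noncentrality parameter: δ = d·√(n/2) = 0.4459 × √(9/2) = 0.9460
Critical value for a one-sided test at α = 0.05: z_α = 1.645.
Power = Φ(δ − 1.645) = Φ(-0.699) = 0.2423.
Type II error: β = 1 − power = 1 − 0.2423 = 0.7577.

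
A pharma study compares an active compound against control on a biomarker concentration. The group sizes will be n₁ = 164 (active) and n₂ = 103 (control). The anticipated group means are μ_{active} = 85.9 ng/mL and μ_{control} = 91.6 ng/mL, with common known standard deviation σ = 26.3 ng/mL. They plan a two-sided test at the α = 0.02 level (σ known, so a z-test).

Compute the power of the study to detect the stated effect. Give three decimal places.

Power ≈ 0.273

Standardized effect: d = |μ_{active} − μ_{control}| / σ = |85.9 − 91.6| / 26.3 = 0.2167
Noncentrality parameter: δ = d / √(1/n₁ + 1/n₂) = 0.2167 / √(1/164 + 1/103) = 1.7239
Two-sided α = 0.02 → critical value z_{0.01} = 2.326.
Power = Φ(δ − 2.326) + Φ(−δ − 2.326) = Φ(-0.602) + Φ(-4.050) = 0.2734 + 0.0000 = 0.2735.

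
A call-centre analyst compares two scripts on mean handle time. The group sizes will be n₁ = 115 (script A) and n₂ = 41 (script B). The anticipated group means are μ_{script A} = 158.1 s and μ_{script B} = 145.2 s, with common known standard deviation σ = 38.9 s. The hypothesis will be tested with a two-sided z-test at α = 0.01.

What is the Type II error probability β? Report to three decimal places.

Standardized effect: d = |μ_{script A} − μ_{script B}| / σ = |158.1 − 145.2| / 38.9 = 0.3316
Noncentrality parameter: δ = d / √(1/n₁ + 1/n₂) = 0.3316 / √(1/115 + 1/41) = 1.8231
Critical value for a two-sided test at α = 0.01: z_{α/2} = 2.576.
Power = Φ(δ − 2.576) + Φ(−δ − 2.576) = Φ(-0.753) + Φ(-4.399) = 0.2258 + 0.0000 = 0.2258.
Type II error: β = 1 − power = 1 − 0.2258 = 0.7742.

β ≈ 0.774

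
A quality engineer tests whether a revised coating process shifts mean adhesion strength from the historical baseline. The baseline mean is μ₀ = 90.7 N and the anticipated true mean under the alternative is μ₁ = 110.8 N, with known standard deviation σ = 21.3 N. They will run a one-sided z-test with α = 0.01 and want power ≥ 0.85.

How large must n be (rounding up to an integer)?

Standardized effect: d = |μ₁ − μ₀| / σ = |110.8 − 90.7| / 21.3 = 0.9437
For power 0.85 need Φ(δ − z_{0.01}) = 0.85, so δ = z_{0.01} + z_{0.15} = 2.326 + 1.036 = 3.363.
δ = d·√n ⇒ n = (δ/d)² = (3.363 / 0.9437)² = 12.70.
Rounding up, n = 13.

n = 13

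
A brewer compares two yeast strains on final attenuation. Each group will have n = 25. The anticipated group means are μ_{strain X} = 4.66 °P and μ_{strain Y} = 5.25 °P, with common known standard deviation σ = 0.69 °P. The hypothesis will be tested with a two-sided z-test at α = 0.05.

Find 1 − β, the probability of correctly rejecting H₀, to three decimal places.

Standardized effect: d = |μ_{strain X} − μ_{strain Y}| / σ = |4.66 − 5.25| / 0.69 = 0.8551
Noncentrality parameter: δ = d·√(n/2) = 0.8551 × √(25/2) = 3.0231
Two-sided α = 0.05 → critical value z_{0.025} = 1.960.
Power = Φ(δ − 1.960) + Φ(−δ − 1.960) = Φ(1.063) + Φ(-4.983) = 0.8561 + 0.0000 = 0.8561.

Power ≈ 0.856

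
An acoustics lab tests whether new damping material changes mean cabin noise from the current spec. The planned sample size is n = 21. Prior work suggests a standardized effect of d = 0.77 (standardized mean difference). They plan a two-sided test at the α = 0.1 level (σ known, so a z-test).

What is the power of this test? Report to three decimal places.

Noncentrality parameter: δ = d·√n = 0.77 × √21 = 3.5286
Critical value for a two-sided test at α = 0.1: z_{α/2} = 1.645.
Power = Φ(δ − 1.645) + Φ(−δ − 1.645) = Φ(1.884) + Φ(-5.173) = 0.9702 + 0.0000 = 0.9702.

Power ≈ 0.970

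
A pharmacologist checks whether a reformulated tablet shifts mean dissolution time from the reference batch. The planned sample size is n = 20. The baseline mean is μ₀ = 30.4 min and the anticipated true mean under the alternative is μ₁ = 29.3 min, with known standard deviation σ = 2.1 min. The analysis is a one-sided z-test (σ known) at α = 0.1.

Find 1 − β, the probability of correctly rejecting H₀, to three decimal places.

Power ≈ 0.856

Standardized effect: d = |μ₁ − μ₀| / σ = |29.3 − 30.4| / 2.1 = 0.5238
Noncentrality parameter: δ = d·√n = 0.5238 × √20 = 2.3425
Critical value for a one-sided test at α = 0.1: z_α = 1.282.
Power = P(Z > 1.282 − δ) = Φ(1.061) = 0.8557.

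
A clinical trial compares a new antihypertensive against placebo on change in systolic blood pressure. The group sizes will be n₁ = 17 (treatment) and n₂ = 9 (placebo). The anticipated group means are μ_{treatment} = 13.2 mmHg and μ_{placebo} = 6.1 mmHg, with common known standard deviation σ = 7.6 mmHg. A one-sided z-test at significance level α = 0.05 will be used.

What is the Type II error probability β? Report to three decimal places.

Standardized effect: d = |μ_{treatment} − μ_{placebo}| / σ = |13.2 − 6.1| / 7.6 = 0.9342
Noncentrality parameter: δ = d / √(1/n₁ + 1/n₂) = 0.9342 / √(1/17 + 1/9) = 2.2662
One-sided α = 0.05 → critical value z_{0.05} = 1.645.
Power = Φ(δ − 1.645) = Φ(0.621) = 0.7328.
Type II error: β = 1 − power = 1 − 0.7328 = 0.2672.

β ≈ 0.267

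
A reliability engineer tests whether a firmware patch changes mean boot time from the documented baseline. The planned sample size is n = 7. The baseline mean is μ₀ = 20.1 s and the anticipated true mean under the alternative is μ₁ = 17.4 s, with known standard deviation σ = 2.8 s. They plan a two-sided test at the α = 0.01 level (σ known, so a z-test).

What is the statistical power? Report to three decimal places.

Power ≈ 0.490

Standardized effect: d = |μ₁ − μ₀| / σ = |17.4 − 20.1| / 2.8 = 0.9643
Noncentrality parameter: δ = d·√n = 0.9643 × √7 = 2.5513
Critical value for a two-sided test at α = 0.01: z_{α/2} = 2.576.
Power = Φ(δ − 2.576) + Φ(−δ − 2.576) = Φ(-0.025) + Φ(-5.127) = 0.4902 + 0.0000 = 0.4902.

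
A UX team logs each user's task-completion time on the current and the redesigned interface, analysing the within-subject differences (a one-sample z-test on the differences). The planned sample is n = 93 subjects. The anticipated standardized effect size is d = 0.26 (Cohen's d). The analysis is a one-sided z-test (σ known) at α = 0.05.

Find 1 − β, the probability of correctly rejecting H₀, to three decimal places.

Power ≈ 0.806

Noncentrality parameter: δ = d·√n = 0.26 × √93 = 2.5073
Critical value for a one-sided test at α = 0.05: z_α = 1.645.
Power = P(Z > 1.645 − δ) = Φ(0.862) = 0.8058.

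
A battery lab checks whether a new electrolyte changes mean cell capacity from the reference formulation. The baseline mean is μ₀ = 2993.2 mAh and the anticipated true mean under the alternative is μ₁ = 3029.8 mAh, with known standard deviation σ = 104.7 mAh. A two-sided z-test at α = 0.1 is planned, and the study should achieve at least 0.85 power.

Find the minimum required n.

n = 59

Standardized effect: d = |μ₁ − μ₀| / σ = |3029.8 − 2993.2| / 104.7 = 0.3496
Set Φ(δ − 1.645) = 0.85; then δ − 1.645 = Φ⁻¹(0.85) = 1.036, giving δ = 2.681.
(The Φ(−δ − z_{α/2}) term is vanishingly small for δ > 0 and is dropped in the standard sample-size formula.)
δ = d·√n ⇒ n = (δ/d)² = (2.681 / 0.3496)² = 58.83.
Rounding up, n = 59.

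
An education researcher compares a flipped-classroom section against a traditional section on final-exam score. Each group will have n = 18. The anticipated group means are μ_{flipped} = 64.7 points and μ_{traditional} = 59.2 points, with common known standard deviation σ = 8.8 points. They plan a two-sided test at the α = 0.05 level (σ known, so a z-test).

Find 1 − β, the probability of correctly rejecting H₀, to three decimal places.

Standardized effect: d = |μ_{flipped} − μ_{traditional}| / σ = |64.7 − 59.2| / 8.8 = 0.6250
Noncentrality parameter: δ = d·√(n/2) = 0.6250 × √(18/2) = 1.8750
Two-sided α = 0.05 → critical value z_{0.025} = 1.960.
Power = Φ(δ − 1.960) + Φ(−δ − 1.960) = Φ(-0.085) + Φ(-3.835) = 0.4661 + 0.0001 = 0.4662.

Power ≈ 0.466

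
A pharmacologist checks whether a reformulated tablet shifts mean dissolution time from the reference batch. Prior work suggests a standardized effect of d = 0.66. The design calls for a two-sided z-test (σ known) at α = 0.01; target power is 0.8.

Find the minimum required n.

Set Φ(δ − 2.576) = 0.8; then δ − 2.576 = Φ⁻¹(0.8) = 0.842, giving δ = 3.417.
(For δ > 0 the lower-tail rejection region contributes negligibly to power, so the one-term inversion is standard.)
δ = d·√n ⇒ n = (δ/d)² = (3.417 / 0.66)² = 26.81.
Round up to the next whole unit.

n = 27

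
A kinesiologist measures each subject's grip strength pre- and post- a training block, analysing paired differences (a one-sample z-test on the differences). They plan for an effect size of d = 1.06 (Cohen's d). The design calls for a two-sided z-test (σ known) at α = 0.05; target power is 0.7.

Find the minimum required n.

n = 6

Set Φ(δ − 1.960) = 0.7; then δ − 1.960 = Φ⁻¹(0.7) = 0.524, giving δ = 2.484.
(For δ > 0 the lower-tail rejection region contributes negligibly to power, so the one-term inversion is standard.)
δ = d·√n ⇒ n = (δ/d)² = (2.484 / 1.06)² = 5.49.
Round up to the next whole unit.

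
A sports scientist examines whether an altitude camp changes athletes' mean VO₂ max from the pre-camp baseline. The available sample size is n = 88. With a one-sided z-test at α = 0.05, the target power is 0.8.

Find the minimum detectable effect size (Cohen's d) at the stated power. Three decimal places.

Need Φ(δ − 1.645) = 0.8, so δ = 1.645 + 0.842 = 2.486.
δ = d·√n ⇒ d = δ/√n = 2.486/√88 = 0.2651.

d ≈ 0.265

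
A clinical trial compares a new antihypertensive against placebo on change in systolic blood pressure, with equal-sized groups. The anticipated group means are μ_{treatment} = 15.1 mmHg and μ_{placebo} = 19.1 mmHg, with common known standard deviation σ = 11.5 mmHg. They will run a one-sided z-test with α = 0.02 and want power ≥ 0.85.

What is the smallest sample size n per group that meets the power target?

Standardized effect: d = |μ_{treatment} − μ_{placebo}| / σ = |15.1 − 19.1| / 11.5 = 0.3478
Set Φ(δ − 2.054) = 0.85; then δ − 2.054 = Φ⁻¹(0.85) = 1.036, giving δ = 3.090.
δ = d·√(n/2) ⇒ n = 2(δ/d)² = 2 × (3.090 / 0.3478)² = 157.86.
Round up to the next whole unit.

n = 158 per group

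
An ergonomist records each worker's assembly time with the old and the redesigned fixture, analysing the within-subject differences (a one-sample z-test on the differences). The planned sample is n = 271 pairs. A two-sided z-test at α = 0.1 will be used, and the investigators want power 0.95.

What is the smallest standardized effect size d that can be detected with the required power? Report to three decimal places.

Need Φ(δ − 1.645) = 0.95, so δ = 1.645 + 1.645 = 3.290.
(Lower-tail contribution to power is negligible for δ > 0.)
δ = d·√n ⇒ d = δ/√n = 3.290/√271 = 0.1998.

d ≈ 0.200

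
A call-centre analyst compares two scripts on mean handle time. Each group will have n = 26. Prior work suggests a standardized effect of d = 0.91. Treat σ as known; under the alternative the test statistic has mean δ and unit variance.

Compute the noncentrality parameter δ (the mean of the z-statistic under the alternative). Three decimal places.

δ ≈ 3.281

δ = d·√(n/2) = 0.91 × √(26/2) = 3.2811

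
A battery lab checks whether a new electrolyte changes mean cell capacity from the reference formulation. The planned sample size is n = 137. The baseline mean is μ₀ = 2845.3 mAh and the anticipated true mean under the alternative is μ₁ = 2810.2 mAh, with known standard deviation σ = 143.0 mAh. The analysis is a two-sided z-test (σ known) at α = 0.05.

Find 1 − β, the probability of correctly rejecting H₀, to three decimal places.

Standardized effect: d = |μ₁ − μ₀| / σ = |2810.2 − 2845.3| / 143.0 = 0.2455
Noncentrality parameter: δ = d·√n = 0.2455 × √137 = 2.8730
Two-sided α = 0.05 → critical value z_{0.025} = 1.960.
Power = Φ(δ − 1.960) + Φ(−δ − 1.960) = Φ(0.913) + Φ(-4.833) = 0.8194 + 0.0000 = 0.8194.

Power ≈ 0.819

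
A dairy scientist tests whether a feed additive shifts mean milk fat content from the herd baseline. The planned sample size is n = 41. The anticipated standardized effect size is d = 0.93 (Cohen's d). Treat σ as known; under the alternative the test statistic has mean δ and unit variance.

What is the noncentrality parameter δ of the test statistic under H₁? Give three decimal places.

δ ≈ 5.955

δ = d·√n = 0.93 × √41 = 5.9549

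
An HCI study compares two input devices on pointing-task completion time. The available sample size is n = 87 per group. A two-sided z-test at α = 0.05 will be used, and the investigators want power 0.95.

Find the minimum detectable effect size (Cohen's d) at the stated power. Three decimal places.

Required noncentrality: δ = z_{0.025} + z_{0.05} = 1.960 + 1.645 = 3.605.
(Lower-tail contribution to power is negligible for δ > 0.)
δ = d·√(n/2) ⇒ d = δ/√(n/2) = 3.605/√(87/2) = 0.5466.

d ≈ 0.547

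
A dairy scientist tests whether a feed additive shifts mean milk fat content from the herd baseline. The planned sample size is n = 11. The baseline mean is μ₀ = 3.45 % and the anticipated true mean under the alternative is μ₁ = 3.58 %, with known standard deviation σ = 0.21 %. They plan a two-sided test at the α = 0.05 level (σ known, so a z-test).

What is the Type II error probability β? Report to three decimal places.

β ≈ 0.463

Standardized effect: d = |μ₁ − μ₀| / σ = |3.58 − 3.45| / 0.21 = 0.6190
Noncentrality parameter: δ = d·√n = 0.6190 × √11 = 2.0531
Critical value for a two-sided test at α = 0.05: z_{α/2} = 1.960.
Power = Φ(δ − 1.960) + Φ(−δ − 1.960) = Φ(0.093) + Φ(-4.013) = 0.5371 + 0.0000 = 0.5372.
Type II error: β = 1 − power = 1 − 0.5372 = 0.4628.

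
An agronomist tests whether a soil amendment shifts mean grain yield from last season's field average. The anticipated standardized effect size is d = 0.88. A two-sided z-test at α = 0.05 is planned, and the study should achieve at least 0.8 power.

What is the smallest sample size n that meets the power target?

For power 0.8 need Φ(δ − z_{0.025}) = 0.8, so δ = z_{0.025} + z_{0.20} = 1.960 + 0.842 = 2.802.
(Ignoring the negligible lower-tail rejection probability gives the usual closed-form inversion.)
δ = d·√n ⇒ n = (δ/d)² = (2.802 / 0.88)² = 10.14.
Round up to the next whole unit.

n = 11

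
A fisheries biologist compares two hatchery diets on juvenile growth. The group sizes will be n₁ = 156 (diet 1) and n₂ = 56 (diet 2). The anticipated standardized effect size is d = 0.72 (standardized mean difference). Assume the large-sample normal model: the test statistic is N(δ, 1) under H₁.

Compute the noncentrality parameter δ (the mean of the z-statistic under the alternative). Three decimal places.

δ ≈ 4.622

The noncentrality parameter scales effect size by the design's sample-size factor: δ = d / √(1/n₁ + 1/n₂) = 0.72 / √(1/156 + 1/56) = 4.6219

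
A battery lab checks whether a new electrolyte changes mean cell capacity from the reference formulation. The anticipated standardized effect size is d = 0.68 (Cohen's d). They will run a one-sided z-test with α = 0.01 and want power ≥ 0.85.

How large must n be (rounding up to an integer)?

n = 25

Set Φ(δ − 2.326) = 0.85; then δ − 2.326 = Φ⁻¹(0.85) = 1.036, giving δ = 3.363.
δ = d·√n ⇒ n = (δ/d)² = (3.363 / 0.68)² = 24.46.
Round up to the next whole unit.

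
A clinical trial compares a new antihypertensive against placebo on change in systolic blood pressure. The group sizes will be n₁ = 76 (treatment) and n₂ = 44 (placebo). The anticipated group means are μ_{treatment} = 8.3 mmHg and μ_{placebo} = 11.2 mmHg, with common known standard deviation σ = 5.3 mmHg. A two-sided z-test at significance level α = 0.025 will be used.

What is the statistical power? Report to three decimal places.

Power ≈ 0.741

Standardized effect: d = |μ_{treatment} − μ_{placebo}| / σ = |8.3 − 11.2| / 5.3 = 0.5472
Noncentrality parameter: δ = d / √(1/n₁ + 1/n₂) = 0.5472 / √(1/76 + 1/44) = 2.8884
Two-sided α = 0.025 → critical value z_{0.0125} = 2.241.
Power = Φ(δ − 2.241) + Φ(−δ − 2.241) = Φ(0.647) + Φ(-5.130) = 0.7412 + 0.0000 = 0.7412.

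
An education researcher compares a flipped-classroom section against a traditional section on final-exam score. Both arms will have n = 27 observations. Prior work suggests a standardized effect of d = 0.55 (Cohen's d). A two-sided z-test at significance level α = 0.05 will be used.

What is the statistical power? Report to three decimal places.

Power ≈ 0.524

Noncentrality parameter: δ = d·√(n/2) = 0.55 × √(27/2) = 2.0208
Critical value for a two-sided test at α = 0.05: z_{α/2} = 1.960.
Power = Φ(δ − 1.960) + Φ(−δ − 1.960) = Φ(0.061) + Φ(-3.981) = 0.5243 + 0.0000 = 0.5243.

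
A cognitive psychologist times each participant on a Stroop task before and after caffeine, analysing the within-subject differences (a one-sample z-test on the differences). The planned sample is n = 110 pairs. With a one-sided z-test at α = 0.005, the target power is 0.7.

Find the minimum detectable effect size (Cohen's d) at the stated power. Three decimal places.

Required noncentrality: δ = z_{0.005} + z_{0.30} = 2.576 + 0.524 = 3.100.
δ = d·√n ⇒ d = δ/√n = 3.100/√110 = 0.2956.

d ≈ 0.296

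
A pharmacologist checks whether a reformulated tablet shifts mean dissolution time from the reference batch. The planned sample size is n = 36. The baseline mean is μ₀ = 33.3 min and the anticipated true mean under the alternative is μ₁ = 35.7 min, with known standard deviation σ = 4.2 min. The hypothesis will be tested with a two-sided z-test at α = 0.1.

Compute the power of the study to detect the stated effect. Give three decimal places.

Standardized effect: d = |μ₁ − μ₀| / σ = |35.7 − 33.3| / 4.2 = 0.5714
Noncentrality parameter: δ = d·√n = 0.5714 × √36 = 3.4286
Critical value for a two-sided test at α = 0.1: z_{α/2} = 1.645.
Power = Φ(δ − 1.645) + Φ(−δ − 1.645) = Φ(1.784) + Φ(-5.073) = 0.9628 + 0.0000 = 0.9628.

Power ≈ 0.963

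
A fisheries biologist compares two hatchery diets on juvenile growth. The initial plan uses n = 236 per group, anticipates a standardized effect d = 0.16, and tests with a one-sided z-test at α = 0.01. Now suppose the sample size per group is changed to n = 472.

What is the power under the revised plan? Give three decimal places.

With n = 472 per group: δ = d·√(n/2) = 0.16 × √(472/2) = 2.4580. Critical value z_{0.01} = 2.326.
Revised power = Φ(δ − 2.326) = Φ(0.132) = 0.5524.

Power ≈ 0.552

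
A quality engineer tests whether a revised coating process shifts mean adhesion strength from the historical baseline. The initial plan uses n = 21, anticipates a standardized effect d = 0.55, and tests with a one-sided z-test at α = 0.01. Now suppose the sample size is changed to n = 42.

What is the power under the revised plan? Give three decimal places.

Power ≈ 0.892

With n = 42: δ = d·√n = 0.55 × √42 = 3.5644. Critical value z_{0.01} = 2.326.
Revised power = Φ(δ − 2.326) = Φ(1.238) = 0.8922.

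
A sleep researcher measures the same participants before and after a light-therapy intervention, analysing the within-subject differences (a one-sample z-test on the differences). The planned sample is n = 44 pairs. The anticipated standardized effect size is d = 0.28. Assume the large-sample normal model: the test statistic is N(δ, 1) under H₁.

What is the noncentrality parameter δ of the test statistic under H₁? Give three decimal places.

δ ≈ 1.857

The noncentrality parameter scales effect size by the design's sample-size factor: δ = d·√n = 0.28 × √44 = 1.8573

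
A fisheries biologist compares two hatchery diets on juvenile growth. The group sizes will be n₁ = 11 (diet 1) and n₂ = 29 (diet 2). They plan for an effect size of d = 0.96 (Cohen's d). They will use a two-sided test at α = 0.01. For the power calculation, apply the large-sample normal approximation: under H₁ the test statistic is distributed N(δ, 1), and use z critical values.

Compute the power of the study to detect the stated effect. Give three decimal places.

Noncentrality parameter: δ = d / √(1/n₁ + 1/n₂) = 0.96 / √(1/11 + 1/29) = 2.7110
Critical value for a two-sided test at α = 0.01: z_{α/2} = 2.576.
Power = Φ(δ − 2.576) + Φ(−δ − 2.576) = Φ(0.135) + Φ(-5.287) = 0.5538 + 0.0000 = 0.5538.

Power ≈ 0.554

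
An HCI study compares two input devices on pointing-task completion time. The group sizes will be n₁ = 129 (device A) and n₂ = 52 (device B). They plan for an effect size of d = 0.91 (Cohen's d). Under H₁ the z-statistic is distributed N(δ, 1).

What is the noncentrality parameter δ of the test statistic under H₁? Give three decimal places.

δ ≈ 5.540

δ = d / √(1/n₁ + 1/n₂) = 0.91 / √(1/129 + 1/52) = 5.5399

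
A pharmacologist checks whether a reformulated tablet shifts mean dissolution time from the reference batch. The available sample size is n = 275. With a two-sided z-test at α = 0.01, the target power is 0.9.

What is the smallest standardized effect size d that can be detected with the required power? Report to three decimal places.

Need Φ(δ − 2.576) = 0.9, so δ = 2.576 + 1.282 = 3.857.
(Lower-tail contribution to power is negligible for δ > 0.)
δ = d·√n ⇒ d = δ/√n = 3.857/√275 = 0.2326.

d ≈ 0.233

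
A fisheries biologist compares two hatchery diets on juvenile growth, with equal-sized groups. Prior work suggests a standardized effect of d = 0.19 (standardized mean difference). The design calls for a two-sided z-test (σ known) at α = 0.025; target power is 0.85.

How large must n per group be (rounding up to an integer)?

n = 596 per group

Set Φ(δ − 2.241) = 0.85; then δ − 2.241 = Φ⁻¹(0.85) = 1.036, giving δ = 3.278.
(For δ > 0 the lower-tail rejection region contributes negligibly to power, so the one-term inversion is standard.)
δ = d·√(n/2) ⇒ n = 2(δ/d)² = 2 × (3.278 / 0.19)² = 595.25.
Round up to the next whole unit.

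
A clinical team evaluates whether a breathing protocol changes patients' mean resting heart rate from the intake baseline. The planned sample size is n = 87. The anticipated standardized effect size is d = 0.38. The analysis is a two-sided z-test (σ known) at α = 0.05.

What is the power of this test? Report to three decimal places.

Power ≈ 0.943

Noncentrality parameter: δ = d·√n = 0.38 × √87 = 3.5444
Two-sided α = 0.05 → critical value z_{0.025} = 1.960.
Power = Φ(δ − 1.960) + Φ(−δ − 1.960) = Φ(1.584) + Φ(-5.504) = 0.9435 + 0.0000 = 0.9435.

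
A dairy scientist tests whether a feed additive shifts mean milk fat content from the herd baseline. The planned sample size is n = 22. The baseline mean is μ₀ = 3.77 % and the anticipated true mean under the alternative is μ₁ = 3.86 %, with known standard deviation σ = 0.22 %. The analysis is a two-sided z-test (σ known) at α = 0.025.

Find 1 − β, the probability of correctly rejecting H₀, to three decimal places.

Power ≈ 0.374

Standardized effect: d = |μ₁ − μ₀| / σ = |3.86 − 3.77| / 0.22 = 0.4091
Noncentrality parameter: δ = d·√n = 0.4091 × √22 = 1.9188
Critical value for a two-sided test at α = 0.025: z_{α/2} = 2.241.
Power = Φ(δ − 2.241) + Φ(−δ − 2.241) = Φ(-0.323) + Φ(-4.160) = 0.3735 + 0.0000 = 0.3735.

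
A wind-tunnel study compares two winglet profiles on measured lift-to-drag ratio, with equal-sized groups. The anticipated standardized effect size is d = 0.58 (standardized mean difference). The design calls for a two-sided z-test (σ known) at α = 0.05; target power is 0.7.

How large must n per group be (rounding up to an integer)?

n = 37 per group

For power 0.7 need Φ(δ − z_{0.025}) = 0.7, so δ = z_{0.025} + z_{0.30} = 1.960 + 0.524 = 2.484.
(Ignoring the negligible lower-tail rejection probability gives the usual closed-form inversion.)
δ = d·√(n/2) ⇒ n = 2(δ/d)² = 2 × (2.484 / 0.58)² = 36.69.
Rounding up, n = 37 per group.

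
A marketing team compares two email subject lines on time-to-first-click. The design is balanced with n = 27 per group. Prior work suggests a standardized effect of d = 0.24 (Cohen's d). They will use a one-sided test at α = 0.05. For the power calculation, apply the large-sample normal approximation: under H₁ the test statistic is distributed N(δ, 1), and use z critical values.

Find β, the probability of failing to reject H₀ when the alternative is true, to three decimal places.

Noncentrality parameter: δ = d·√(n/2) = 0.24 × √(27/2) = 0.8818
One-sided α = 0.05 → critical value z_{0.05} = 1.645.
Power = P(Z > 1.645 − δ) = Φ(-0.763) = 0.2227.
Type II error: β = 1 − power = 1 − 0.2227 = 0.7773.

β ≈ 0.777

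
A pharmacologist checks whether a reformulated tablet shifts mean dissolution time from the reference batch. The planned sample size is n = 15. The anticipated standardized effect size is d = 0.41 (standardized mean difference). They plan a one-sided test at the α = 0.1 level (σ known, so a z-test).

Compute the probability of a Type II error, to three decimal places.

β ≈ 0.380

Noncentrality parameter: δ = d·√n = 0.41 × √15 = 1.5879
Critical value for a one-sided test at α = 0.1: z_α = 1.282.
Power = Φ(δ − 1.282) = Φ(0.306) = 0.6203.
Type II error: β = 1 − power = 1 − 0.6203 = 0.3797.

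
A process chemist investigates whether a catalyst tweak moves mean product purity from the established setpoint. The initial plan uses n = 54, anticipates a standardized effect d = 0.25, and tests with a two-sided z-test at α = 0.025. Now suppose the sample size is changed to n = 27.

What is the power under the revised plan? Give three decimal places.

Power ≈ 0.173

With n = 27: δ = d·√n = 0.25 × √27 = 1.2990. Critical value z_{0.0125} = 2.241.
Revised power = Φ(δ − 2.241) + Φ(−δ − 2.241) = Φ(-0.942) + Φ(-3.540) = 0.1730 + 0.0002 = 0.1732.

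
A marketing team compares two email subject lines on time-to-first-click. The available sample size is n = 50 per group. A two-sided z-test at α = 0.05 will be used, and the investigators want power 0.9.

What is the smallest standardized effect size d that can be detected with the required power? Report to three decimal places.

Need Φ(δ − 1.960) = 0.9, so δ = 1.960 + 1.282 = 3.242.
(Lower-tail contribution to power is negligible for δ > 0.)
δ = d·√(n/2) ⇒ d = δ/√(n/2) = 3.242/√(50/2) = 0.6483.

d ≈ 0.648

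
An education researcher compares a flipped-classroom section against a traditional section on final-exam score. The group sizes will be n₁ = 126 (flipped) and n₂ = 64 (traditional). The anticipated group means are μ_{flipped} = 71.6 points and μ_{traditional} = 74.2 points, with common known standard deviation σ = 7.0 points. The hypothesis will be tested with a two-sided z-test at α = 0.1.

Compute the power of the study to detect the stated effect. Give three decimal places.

Power ≈ 0.781

Standardized effect: d = |μ_{flipped} − μ_{traditional}| / σ = |71.6 − 74.2| / 7.0 = 0.3714
Noncentrality parameter: δ = d / √(1/n₁ + 1/n₂) = 0.3714 / √(1/126 + 1/64) = 2.4198
Critical value for a two-sided test at α = 0.1: z_{α/2} = 1.645.
Power = Φ(δ − 1.645) + Φ(−δ − 1.645) = Φ(0.775) + Φ(-4.065) = 0.7808 + 0.0000 = 0.7808.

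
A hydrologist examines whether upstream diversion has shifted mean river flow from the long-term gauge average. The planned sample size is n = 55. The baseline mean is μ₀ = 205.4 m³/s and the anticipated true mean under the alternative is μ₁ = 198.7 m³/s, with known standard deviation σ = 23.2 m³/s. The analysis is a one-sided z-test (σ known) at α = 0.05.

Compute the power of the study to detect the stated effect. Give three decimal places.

Standardized effect: d = |μ₁ − μ₀| / σ = |198.7 − 205.4| / 23.2 = 0.2888
Noncentrality parameter: δ = d·√n = 0.2888 × √55 = 2.1417
One-sided α = 0.05 → critical value z_{0.05} = 1.645.
Power = Φ(δ − 1.645) = Φ(0.497) = 0.6904.

Power ≈ 0.690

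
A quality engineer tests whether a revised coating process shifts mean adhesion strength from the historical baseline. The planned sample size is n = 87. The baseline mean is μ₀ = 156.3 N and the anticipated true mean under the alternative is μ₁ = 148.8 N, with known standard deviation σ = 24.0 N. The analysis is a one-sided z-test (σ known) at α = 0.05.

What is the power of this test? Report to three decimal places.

Standardized effect: d = |μ₁ − μ₀| / σ = |148.8 − 156.3| / 24.0 = 0.3125
Noncentrality parameter: δ = d·√n = 0.3125 × √87 = 2.9148
Critical value for a one-sided test at α = 0.05: z_α = 1.645.
Power = P(Z > 1.645 − δ) = Φ(1.270) = 0.8979.

Power ≈ 0.898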